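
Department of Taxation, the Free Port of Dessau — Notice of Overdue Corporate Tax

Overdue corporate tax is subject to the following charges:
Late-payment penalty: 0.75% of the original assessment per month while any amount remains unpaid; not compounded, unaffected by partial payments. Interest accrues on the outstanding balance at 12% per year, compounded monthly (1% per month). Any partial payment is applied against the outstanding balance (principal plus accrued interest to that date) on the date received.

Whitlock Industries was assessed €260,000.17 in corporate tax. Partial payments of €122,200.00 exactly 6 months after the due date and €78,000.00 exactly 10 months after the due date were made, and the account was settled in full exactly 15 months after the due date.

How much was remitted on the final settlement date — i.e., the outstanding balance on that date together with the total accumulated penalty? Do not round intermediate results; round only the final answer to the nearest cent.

Balance at month 6: €260,000.1700 × (1 + 0.01)^6 = €275,995.4196…
After €122,200.00 payment: €275,995.4196… − €122,200.00 = €153,795.4196…
Balance at month 10: €153,795.4196… × (1 + 0.01)^4 = €160,040.1304…
After €78,000.00 payment: €160,040.1304… − €78,000.00 = €82,040.1304…
Balance at month 15: €82,040.1304… × (1 + 0.01)^5 = €86,225.0015…
Penalty: 15 × 0.75% × €260,000.17 = €29,250.02…
Final settlement = outstanding balance + penalty = €86,225.0015… + €29,250.02… = €115,475.02

€115,475.02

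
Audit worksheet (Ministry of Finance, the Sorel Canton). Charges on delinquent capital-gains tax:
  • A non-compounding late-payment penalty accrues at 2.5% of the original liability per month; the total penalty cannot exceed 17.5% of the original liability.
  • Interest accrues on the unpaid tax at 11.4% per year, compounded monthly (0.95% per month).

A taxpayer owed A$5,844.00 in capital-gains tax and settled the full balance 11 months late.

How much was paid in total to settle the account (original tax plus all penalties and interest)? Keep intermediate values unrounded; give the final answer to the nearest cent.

Penalty (uncapped): 11 × 2.5% × A$5,844.00 = A$1,607.10; cap = 17.5% × A$5,844.00 = A$1,022.70 → penalty = A$1,022.70
Interest: A$5,844.00 × ((1 + 0.0095)^11 − 1) = A$5,844.00 × 0.1096079… = A$640.5488…
Total = A$5,844.00 + A$1,022.7000 + A$640.5488… = A$7,507.25

A$7,507.25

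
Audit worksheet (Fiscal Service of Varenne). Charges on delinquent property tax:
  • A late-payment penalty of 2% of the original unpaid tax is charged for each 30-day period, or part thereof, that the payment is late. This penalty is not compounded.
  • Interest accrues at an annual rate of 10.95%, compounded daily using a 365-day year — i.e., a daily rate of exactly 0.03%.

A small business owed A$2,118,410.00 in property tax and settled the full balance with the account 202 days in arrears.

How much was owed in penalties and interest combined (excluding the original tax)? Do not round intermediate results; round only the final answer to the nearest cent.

Penalty periods: ⌈202/30⌉ = 7; penalty = 7 × 2% × A$2,118,410.00 = A$296,577.40
Interest: A$2,118,410.00 × ((1 + 0.0003)^202 − 1) = A$2,118,410.00 × 0.06246418… = A$132,324.7515…
Penalties + interest = A$296,577.4000 + A$132,324.7515… = A$428,902.15

A$428,902.15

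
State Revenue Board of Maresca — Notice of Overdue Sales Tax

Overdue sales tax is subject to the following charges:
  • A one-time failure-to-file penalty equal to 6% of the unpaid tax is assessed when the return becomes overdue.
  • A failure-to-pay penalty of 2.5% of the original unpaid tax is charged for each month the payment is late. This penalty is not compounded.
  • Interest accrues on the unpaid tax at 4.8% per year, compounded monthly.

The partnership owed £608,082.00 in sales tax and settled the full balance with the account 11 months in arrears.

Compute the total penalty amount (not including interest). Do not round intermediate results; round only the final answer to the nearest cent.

£203,707.47

Failure-to-file penalty: 6% × £608,082.00 = £36,484.92
Failure-to-pay penalty: 11 × 2.5% × £608,082.00 = £167,222.55
Total penalty = £36,484.92 + £167,222.55 = £203,707.47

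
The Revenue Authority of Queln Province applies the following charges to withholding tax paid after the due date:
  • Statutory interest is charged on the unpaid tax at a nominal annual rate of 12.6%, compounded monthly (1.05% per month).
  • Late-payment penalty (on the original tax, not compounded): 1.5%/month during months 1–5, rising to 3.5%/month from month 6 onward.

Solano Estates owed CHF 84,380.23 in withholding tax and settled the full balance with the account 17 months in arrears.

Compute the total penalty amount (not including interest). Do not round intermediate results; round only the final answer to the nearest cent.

Penalty, months 1–5: 5 × 1.5% × CHF 84,380.23 = CHF 6,328.52…
Penalty, months 6–17: 12 × 3.5% × CHF 84,380.23 = CHF 35,439.70…
Total penalty = CHF 6,328.52… + CHF 35,439.70… = CHF 41,768.21

CHF 41,768.21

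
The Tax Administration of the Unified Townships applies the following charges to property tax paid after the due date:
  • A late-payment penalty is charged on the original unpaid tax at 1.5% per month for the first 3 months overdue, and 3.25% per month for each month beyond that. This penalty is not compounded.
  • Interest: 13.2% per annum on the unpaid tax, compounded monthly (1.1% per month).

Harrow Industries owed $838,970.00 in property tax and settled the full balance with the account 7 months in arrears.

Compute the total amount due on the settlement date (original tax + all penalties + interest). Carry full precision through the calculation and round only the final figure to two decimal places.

$1,052,561.78

Penalty, months 1–3: 3 × 1.5% × $838,970.00 = $37,753.65
Penalty, months 4–7: 4 × 3.25% × $838,970.00 = $109,066.10
Interest: $838,970.00 × ((1 + 0.011)^7 − 1) = $838,970.00 × 0.0795881… = $66,772.0290…
Total = $838,970.00 + $146,819.7500 + $66,772.0290… = $1,052,561.78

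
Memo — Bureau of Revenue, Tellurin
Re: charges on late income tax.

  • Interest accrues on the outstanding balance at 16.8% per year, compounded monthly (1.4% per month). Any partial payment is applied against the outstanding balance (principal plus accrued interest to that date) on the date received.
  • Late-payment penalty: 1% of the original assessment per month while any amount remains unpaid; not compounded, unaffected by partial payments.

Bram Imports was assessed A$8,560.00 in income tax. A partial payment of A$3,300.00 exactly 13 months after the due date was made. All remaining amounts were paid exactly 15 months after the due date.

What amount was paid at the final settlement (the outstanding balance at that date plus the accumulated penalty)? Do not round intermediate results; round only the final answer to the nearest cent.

Balance at month 13: A$8,560.0000 × (1 + 0.014)^13 = A$10,255.7442…
After A$3,300.00 payment: A$10,255.7442… − A$3,300.00 = A$6,955.7442…
Balance at month 15: A$6,955.7442… × (1 + 0.014)^2 = A$7,151.8684…
Penalty: 15 × 1% × A$8,560.00 = A$1,284.00
Final settlement = outstanding balance + penalty = A$7,151.8684… + A$1,284.00 = A$8,435.87

A$8,435.87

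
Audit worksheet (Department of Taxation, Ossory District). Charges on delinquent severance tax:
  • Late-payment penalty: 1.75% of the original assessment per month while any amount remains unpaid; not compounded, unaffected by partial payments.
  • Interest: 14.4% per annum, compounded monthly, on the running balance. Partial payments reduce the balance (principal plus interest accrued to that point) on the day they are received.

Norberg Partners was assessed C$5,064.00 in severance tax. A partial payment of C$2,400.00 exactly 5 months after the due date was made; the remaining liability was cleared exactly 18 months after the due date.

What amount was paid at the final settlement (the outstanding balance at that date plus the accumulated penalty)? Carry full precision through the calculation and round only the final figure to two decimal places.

C$5,069.45

Monthly rate = 14.4% ÷ 12 = 1.2%
Balance at month 5: C$5,064.0000 × (1 + 0.012)^5 = C$5,375.2202…
After C$2,400.00 payment: C$5,375.2202… − C$2,400.00 = C$2,975.2202…
Balance at month 18: C$2,975.2202… × (1 + 0.012)^13 = C$3,474.2877…
Penalty: 18 × 1.75% × C$5,064.00 = C$1,595.16
Final settlement = outstanding balance + penalty = C$3,474.2877… + C$1,595.16 = C$5,069.45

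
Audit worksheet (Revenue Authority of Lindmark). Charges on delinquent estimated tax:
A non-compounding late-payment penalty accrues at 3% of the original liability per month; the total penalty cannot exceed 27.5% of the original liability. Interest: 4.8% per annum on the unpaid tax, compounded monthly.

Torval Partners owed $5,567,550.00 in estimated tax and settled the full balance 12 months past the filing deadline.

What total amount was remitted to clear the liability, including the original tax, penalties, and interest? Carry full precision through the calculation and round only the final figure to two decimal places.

Penalty (uncapped): 12 × 3% × $5,567,550.00 = $2,004,318.00; cap = 27.5% × $5,567,550.00 = $1,531,076.25 → penalty = $1,531,076.25
Interest (4.8%/yr ÷ 12 = 0.4%/month): $5,567,550.00 × ((1 + 0.004)^12 − 1) = $273,200.8340…
Total = $5,567,550.00 + $1,531,076.2500 + $273,200.8340… = $7,371,827.08

$7,371,827.08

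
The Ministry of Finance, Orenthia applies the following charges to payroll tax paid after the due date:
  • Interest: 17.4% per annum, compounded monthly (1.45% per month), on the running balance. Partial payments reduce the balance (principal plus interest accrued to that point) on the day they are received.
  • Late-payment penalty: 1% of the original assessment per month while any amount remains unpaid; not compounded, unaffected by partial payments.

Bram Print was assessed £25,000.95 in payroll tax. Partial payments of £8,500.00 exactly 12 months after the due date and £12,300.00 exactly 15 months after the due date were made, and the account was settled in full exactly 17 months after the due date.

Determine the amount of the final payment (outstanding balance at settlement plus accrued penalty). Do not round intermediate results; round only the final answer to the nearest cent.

£14,389.62

Balance at month 12: £25,000.9500 × (1 + 0.0145)^12 = £29,715.3690…
After £8,500.00 payment: £29,715.3690… − £8,500.00 = £21,215.3690…
Balance at month 15: £21,215.3690… × (1 + 0.0145)^3 = £22,151.6838…
After £12,300.00 payment: £22,151.6838… − £12,300.00 = £9,851.6838…
Balance at month 17: £9,851.6838… × (1 + 0.0145)^2 = £10,139.4540…
Penalty: 17 × 1% × £25,000.95 = £4,250.16…
Final settlement = outstanding balance + penalty = £10,139.4540… + £4,250.16… = £14,389.62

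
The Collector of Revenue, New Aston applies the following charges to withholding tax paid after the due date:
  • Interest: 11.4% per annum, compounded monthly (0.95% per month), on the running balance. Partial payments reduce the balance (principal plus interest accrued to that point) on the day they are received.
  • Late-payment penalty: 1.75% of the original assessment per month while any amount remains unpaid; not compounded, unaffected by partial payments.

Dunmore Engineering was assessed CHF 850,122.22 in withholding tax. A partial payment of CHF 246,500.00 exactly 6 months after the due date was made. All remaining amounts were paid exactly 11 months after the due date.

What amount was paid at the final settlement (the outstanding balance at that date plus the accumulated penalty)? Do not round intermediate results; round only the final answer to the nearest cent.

Balance at month 6: CHF 850,122.2200 × (1 + 0.0095)^6 = CHF 899,744.7212…
After CHF 246,500.00 payment: CHF 899,744.7212… − CHF 246,500.00 = CHF 653,244.7212…
Balance at month 11: CHF 653,244.7212… × (1 + 0.0095)^5 = CHF 684,869.0263…
Penalty: 11 × 1.75% × CHF 850,122.22 = CHF 163,648.53…
Final settlement = outstanding balance + penalty = CHF 684,869.0263… + CHF 163,648.53… = CHF 848,517.55

CHF 848,517.55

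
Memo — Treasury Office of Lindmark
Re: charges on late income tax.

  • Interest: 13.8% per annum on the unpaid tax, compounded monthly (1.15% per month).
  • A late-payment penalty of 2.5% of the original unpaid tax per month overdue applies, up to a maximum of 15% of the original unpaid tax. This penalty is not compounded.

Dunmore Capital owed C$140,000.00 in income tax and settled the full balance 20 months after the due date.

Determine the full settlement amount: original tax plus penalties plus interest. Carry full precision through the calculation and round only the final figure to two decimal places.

C$196,972.89

Penalty (uncapped): 20 × 2.5% × C$140,000.00 = C$70,000.00; cap = 15% × C$140,000.00 = C$21,000.00 → penalty = C$21,000.00
Interest: C$140,000.00 × ((1 + 0.0115)^20 − 1) = C$140,000.00 × 0.2569492… = C$35,972.8946…
Total = C$140,000.00 + C$21,000.0000 + C$35,972.8946… = C$196,972.89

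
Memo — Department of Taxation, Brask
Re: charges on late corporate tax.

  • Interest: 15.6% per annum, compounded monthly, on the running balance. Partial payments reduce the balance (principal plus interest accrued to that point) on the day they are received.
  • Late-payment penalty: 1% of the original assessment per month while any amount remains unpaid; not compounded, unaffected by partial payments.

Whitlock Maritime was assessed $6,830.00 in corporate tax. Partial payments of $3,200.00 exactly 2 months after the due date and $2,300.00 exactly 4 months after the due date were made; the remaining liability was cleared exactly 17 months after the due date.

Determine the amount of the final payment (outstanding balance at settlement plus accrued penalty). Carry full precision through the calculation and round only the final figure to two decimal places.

Monthly rate = 15.6% ÷ 12 = 1.3%
Balance at month 2: $6,830.0000 × (1 + 0.013)^2 = $7,008.7343…
After $3,200.00 payment: $7,008.7343… − $3,200.00 = $3,808.7343…
Balance at month 4: $3,808.7343… × (1 + 0.013)^2 = $3,908.4050…
After $2,300.00 payment: $3,908.4050… − $2,300.00 = $1,608.4050…
Balance at month 17: $1,608.4050… × (1 + 0.013)^13 = $1,902.4717…
Penalty: 17 × 1% × $6,830.00 = $1,161.10
Final settlement = outstanding balance + penalty = $1,902.4717… + $1,161.10 = $3,063.57

$3,063.57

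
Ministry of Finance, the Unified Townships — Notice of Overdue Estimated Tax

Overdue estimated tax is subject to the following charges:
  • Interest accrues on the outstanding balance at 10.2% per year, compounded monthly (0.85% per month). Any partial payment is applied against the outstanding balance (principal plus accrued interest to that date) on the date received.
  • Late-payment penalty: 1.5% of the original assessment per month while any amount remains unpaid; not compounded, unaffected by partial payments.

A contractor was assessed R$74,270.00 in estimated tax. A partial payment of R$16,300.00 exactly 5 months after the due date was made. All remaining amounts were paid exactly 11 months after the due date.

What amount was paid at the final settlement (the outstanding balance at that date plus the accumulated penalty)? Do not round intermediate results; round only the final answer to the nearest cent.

Balance at month 5: R$74,270.0000 × (1 + 0.0085)^5 = R$77,480.5931…
After R$16,300.00 payment: R$77,480.5931… − R$16,300.00 = R$61,180.5931…
Balance at month 11: R$61,180.5931… × (1 + 0.0085)^6 = R$64,367.8641…
Penalty: 11 × 1.5% × R$74,270.00 = R$12,254.55
Final settlement = outstanding balance + penalty = R$64,367.8641… + R$12,254.55 = R$76,622.41

R$76,622.41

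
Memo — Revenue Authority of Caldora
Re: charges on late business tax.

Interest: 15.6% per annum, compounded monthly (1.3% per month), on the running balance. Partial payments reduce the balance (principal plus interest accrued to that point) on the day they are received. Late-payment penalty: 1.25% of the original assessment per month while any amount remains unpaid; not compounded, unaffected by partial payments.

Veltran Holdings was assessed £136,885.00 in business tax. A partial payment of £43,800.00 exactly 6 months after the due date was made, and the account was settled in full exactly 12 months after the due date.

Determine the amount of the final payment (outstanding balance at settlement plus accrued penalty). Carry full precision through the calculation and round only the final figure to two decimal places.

Balance at month 6: £136,885.0000 × (1 + 0.013)^6 = £147,915.1072…
After £43,800.00 payment: £147,915.1072… − £43,800.00 = £104,115.1072…
Balance at month 12: £104,115.1072… × (1 + 0.013)^6 = £112,504.6370…
Penalty: 12 × 1.25% × £136,885.00 = £20,532.75
Final settlement = outstanding balance + penalty = £112,504.6370… + £20,532.75 = £133,037.39

£133,037.39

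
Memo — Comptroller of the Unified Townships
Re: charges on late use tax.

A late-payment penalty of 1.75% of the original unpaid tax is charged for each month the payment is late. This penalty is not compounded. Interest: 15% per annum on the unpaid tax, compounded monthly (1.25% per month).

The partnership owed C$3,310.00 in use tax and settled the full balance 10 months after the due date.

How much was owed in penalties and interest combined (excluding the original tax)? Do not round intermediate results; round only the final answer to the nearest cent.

Late-payment penalty: 10 × 1.75% × C$3,310.00 = C$579.25
Interest: C$3,310.00 × ((1 + 0.0125)^10 − 1) = C$3,310.00 × 0.1322708… = C$437.8164…
Penalties + interest = C$579.2500 + C$437.8164… = C$1,017.07

C$1,017.07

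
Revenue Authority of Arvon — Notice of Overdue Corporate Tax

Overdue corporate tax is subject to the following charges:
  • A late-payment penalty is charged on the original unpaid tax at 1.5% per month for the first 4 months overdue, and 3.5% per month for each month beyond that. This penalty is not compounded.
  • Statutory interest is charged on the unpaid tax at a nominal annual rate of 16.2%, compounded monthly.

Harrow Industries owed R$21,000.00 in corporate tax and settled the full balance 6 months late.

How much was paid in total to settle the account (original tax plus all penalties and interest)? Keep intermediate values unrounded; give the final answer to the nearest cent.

Penalty, months 1–4: 4 × 1.5% × R$21,000.00 = R$1,260.00
Penalty, months 5–6: 2 × 3.5% × R$21,000.00 = R$1,470.00
Interest (16.2%/yr ÷ 12 = 1.35%/month): R$21,000.00 × ((1 + 0.0135)^6 − 1) = R$1,759.4526…
Total = R$21,000.00 + R$2,730.0000 + R$1,759.4526… = R$25,489.45

R$25,489.45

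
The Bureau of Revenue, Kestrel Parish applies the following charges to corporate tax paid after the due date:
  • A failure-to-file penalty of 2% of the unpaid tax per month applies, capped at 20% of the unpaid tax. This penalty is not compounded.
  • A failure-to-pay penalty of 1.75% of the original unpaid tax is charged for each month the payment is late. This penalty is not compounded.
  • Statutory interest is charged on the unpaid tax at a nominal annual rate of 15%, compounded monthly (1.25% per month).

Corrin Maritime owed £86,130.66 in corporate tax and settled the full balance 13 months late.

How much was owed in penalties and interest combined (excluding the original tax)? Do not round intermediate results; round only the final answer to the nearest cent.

Failure-to-file: 13 × 2% × £86,130.66 = £22,393.97…, capped at 20% × £86,130.66 = £17,226.13…
Failure-to-pay penalty: 13 × 1.75% × £86,130.66 = £19,594.73…
Interest: £86,130.66 × ((1 + 0.0125)^13 − 1) = £86,130.66 × 0.1752639… = £15,095.5996…
Penalties + interest = £36,820.8572… + £15,095.5996… = £51,916.46

£51,916.46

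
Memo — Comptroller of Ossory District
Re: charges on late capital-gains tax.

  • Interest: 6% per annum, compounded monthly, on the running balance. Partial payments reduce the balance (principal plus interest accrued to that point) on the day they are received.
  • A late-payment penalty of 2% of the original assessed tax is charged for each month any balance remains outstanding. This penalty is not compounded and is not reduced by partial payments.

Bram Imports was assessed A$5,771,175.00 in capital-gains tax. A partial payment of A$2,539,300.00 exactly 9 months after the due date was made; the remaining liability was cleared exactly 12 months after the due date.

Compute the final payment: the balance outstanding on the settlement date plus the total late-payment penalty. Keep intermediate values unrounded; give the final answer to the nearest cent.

Monthly rate = 6% ÷ 12 = 0.5%
Balance at month 9: A$5,771,175.0000 × (1 + 0.005)^9 = A$6,036,132.9866…
After A$2,539,300.00 payment: A$6,036,132.9866… − A$2,539,300.00 = A$3,496,832.9866…
Balance at month 12: A$3,496,832.9866… × (1 + 0.005)^3 = A$3,549,548.1810…
Penalty: 12 × 2% × A$5,771,175.00 = A$1,385,082.00
Final settlement = outstanding balance + penalty = A$3,549,548.1810… + A$1,385,082.00 = A$4,934,630.18

A$4,934,630.18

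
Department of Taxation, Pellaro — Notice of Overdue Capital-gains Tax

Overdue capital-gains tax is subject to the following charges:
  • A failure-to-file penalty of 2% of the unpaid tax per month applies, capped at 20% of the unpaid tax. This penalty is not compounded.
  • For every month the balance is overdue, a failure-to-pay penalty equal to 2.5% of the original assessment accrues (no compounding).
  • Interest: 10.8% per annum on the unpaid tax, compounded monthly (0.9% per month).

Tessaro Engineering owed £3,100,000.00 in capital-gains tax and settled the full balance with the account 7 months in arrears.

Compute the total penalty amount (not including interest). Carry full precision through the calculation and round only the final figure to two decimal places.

Failure-to-file: 7 × 2% × £3,100,000.00 = £434,000.00 (under the 20% cap)
Failure-to-pay penalty: 7 × 2.5% × £3,100,000.00 = £542,500.00
Total penalty = £434,000.00 + £542,500.00 = £976,500.00

£976,500.00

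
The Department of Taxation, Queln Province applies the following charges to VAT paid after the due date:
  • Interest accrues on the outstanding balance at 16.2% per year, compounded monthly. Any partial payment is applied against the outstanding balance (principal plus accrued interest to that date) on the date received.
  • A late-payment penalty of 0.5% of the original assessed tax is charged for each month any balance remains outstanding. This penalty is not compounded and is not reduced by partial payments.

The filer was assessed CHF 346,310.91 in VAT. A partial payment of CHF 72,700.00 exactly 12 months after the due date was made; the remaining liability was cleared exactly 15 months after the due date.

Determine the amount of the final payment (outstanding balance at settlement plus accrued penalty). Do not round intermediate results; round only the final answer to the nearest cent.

CHF 373,758.87

Monthly rate = 16.2% ÷ 12 = 1.35%
Balance at month 12: CHF 346,310.9100 × (1 + 0.0135)^12 = CHF 406,772.1490…
After CHF 72,700.00 payment: CHF 406,772.1490… − CHF 72,700.00 = CHF 334,072.1490…
Balance at month 15: CHF 334,072.1490… × (1 + 0.0135)^3 = CHF 347,785.5470…
Penalty: 15 × 0.5% × CHF 346,310.91 = CHF 25,973.32…
Final settlement = outstanding balance + penalty = CHF 347,785.5470… + CHF 25,973.32… = CHF 373,758.87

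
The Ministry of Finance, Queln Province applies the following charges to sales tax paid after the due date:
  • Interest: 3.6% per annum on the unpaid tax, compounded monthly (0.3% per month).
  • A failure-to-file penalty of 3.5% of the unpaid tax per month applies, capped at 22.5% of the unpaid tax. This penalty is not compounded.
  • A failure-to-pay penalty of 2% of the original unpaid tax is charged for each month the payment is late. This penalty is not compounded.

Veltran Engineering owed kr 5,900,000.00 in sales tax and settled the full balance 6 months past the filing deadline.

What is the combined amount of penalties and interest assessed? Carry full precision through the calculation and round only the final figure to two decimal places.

kr 2,053,999.69

Failure-to-file: 6 × 3.5% × kr 5,900,000.00 = kr 1,239,000.00 (under the 22.5% cap)
Failure-to-pay penalty = 2% × kr 5,900,000.00 × 6 mo = kr 708,000.00
Interest: kr 5,900,000.00 × ((1 + 0.003)^6 − 1) = kr 5,900,000.00 × 0.0181355… = kr 106,999.6932…
Penalties + interest = kr 1,947,000.0000 + kr 106,999.6932… = kr 2,053,999.69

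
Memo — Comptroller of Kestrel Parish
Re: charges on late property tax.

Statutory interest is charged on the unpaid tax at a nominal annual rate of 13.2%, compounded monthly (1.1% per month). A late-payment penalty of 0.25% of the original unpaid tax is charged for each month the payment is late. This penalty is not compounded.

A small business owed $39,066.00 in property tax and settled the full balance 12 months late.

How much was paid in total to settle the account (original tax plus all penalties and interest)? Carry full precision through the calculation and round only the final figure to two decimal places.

Late-payment penalty = 0.25% × $39,066.00 × 12 mo = $1,171.98
Interest: $39,066.00 × ((1 + 0.011)^12 − 1) = $39,066.00 × 0.1402862… = $5,480.4206…
Total = $39,066.00 + $1,171.9800 + $5,480.4206… = $45,718.40

$45,718.40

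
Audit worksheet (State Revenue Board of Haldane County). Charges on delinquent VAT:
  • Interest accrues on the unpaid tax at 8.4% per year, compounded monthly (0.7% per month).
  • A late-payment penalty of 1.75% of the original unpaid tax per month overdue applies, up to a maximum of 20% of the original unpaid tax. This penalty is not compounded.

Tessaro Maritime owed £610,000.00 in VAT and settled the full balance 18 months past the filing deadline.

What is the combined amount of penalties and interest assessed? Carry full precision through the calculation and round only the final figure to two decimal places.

Penalty (uncapped): 18 × 1.75% × £610,000.00 = £192,150.00; cap = 20% × £610,000.00 = £122,000.00 → penalty = £122,000.00
Interest: £610,000.00 × ((1 + 0.007)^18 − 1) = £610,000.00 × 0.1337844… = £81,608.4726…
Penalties + interest = £122,000.0000 + £81,608.4726… = £203,608.47

£203,608.47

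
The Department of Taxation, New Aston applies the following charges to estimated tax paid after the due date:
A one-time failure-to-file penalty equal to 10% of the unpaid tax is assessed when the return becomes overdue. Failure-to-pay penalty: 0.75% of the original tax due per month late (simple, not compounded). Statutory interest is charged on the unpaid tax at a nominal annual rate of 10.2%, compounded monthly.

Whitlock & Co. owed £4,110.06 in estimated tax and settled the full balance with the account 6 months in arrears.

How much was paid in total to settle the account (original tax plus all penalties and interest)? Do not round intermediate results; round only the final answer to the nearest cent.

£4,920.14

Failure-to-file penalty: 10% × £4,110.06 = £411.01…
Failure-to-pay penalty = 0.75% × £4,110.06 × 6 mo = £184.95…
Interest (10.2%/yr ÷ 12 = 0.85%/month): £4,110.06 × ((1 + 0.0085)^6 − 1) = £214.1181…
Total = £4,110.06 + £595.9587 + £214.1181… = £4,920.14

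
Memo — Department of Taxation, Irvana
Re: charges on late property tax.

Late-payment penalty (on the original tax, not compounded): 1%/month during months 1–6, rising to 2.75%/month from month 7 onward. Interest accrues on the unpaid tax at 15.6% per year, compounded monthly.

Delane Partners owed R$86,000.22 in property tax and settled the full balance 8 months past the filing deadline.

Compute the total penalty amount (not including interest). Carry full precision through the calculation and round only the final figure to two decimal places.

R$9,890.03

Penalty, months 1–6: 6 × 1% × R$86,000.22 = R$5,160.01…
Penalty, months 7–8: 2 × 2.75% × R$86,000.22 = R$4,730.01…
Total penalty = R$5,160.01… + R$4,730.01… = R$9,890.03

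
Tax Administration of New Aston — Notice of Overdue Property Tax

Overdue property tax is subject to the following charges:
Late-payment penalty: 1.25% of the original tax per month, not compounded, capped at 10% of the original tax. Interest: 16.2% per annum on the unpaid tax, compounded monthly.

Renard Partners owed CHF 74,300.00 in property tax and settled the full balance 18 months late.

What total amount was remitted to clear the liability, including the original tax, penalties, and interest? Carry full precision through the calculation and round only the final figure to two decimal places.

CHF 102,013.72

Penalty (uncapped): 18 × 1.25% × CHF 74,300.00 = CHF 16,717.50; cap = 10% × CHF 74,300.00 = CHF 7,430.00 → penalty = CHF 7,430.00
Interest (16.2%/yr ÷ 12 = 1.35%/month): CHF 74,300.00 × ((1 + 0.0135)^18 − 1) = CHF 20,283.7151…
Total = CHF 74,300.00 + CHF 7,430.0000 + CHF 20,283.7151… = CHF 102,013.72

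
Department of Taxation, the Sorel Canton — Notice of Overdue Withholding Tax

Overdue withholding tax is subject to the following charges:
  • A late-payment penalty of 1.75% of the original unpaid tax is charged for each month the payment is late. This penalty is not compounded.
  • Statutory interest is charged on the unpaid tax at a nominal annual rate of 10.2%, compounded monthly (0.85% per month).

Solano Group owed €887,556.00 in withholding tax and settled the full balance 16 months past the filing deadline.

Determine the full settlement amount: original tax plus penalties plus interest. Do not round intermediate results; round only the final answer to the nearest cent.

€1,264,788.25

Late-payment penalty: 16 × 1.75% × €887,556.00 = €248,515.68
Interest: €887,556.00 × ((1 + 0.0085)^16 − 1) = €887,556.00 × 0.1450236… = €128,716.5729…
Total = €887,556.00 + €248,515.6800 + €128,716.5729… = €1,264,788.25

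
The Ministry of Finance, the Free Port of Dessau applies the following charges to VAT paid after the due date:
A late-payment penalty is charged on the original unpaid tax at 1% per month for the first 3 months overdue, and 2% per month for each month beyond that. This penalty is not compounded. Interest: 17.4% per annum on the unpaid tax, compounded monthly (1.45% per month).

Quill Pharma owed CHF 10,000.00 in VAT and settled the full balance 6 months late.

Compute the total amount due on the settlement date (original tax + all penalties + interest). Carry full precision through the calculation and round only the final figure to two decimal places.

CHF 11,802.15

Penalty, months 1–3: 3 × 1% × CHF 10,000.00 = CHF 300.00
Penalty, months 4–6: 3 × 2% × CHF 10,000.00 = CHF 600.00
Interest: CHF 10,000.00 × ((1 + 0.0145)^6 − 1) = CHF 10,000.00 × 0.0902154… = CHF 902.1539…
Total = CHF 10,000.00 + CHF 900.0000 + CHF 902.1539… = CHF 11,802.15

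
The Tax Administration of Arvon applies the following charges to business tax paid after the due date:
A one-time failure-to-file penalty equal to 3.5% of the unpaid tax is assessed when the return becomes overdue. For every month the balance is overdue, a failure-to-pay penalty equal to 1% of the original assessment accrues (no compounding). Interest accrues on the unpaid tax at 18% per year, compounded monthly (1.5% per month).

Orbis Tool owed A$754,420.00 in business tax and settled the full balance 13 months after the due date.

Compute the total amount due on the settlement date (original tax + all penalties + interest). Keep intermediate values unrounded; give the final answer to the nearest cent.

A$1,040,007.53

Failure-to-file penalty: 3.5% × A$754,420.00 = A$26,404.70
Failure-to-pay penalty: 13 × 1% × A$754,420.00 = A$98,074.60
Interest: A$754,420.00 × ((1 + 0.015)^13 − 1) = A$754,420.00 × 0.2135524… = A$161,108.2348…
Total = A$754,420.00 + A$124,479.3000 + A$161,108.2348… = A$1,040,007.53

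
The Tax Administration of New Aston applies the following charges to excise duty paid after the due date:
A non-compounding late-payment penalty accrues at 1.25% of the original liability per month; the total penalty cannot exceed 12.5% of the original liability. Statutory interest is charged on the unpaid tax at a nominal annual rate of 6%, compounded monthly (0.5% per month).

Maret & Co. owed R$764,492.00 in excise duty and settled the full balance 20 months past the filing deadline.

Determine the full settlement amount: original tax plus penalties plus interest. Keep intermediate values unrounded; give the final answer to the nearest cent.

R$940,245.33

Penalty (uncapped): 20 × 1.25% × R$764,492.00 = R$191,123.00; cap = 12.5% × R$764,492.00 = R$95,561.50 → penalty = R$95,561.50
Interest: R$764,492.00 × ((1 + 0.005)^20 − 1) = R$764,492.00 × 0.1048956… = R$80,191.8296…
Total = R$764,492.00 + R$95,561.5000 + R$80,191.8296… = R$940,245.33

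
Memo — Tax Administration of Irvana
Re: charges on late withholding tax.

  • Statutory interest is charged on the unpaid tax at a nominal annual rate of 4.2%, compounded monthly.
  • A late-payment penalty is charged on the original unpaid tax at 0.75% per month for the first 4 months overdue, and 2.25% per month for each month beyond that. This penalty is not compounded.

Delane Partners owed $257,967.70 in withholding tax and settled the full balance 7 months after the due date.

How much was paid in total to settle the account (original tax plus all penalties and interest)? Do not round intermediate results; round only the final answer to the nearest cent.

Penalty, months 1–4: 4 × 0.75% × $257,967.70 = $7,739.03…
Penalty, months 5–7: 3 × 2.25% × $257,967.70 = $17,412.82…
Interest (4.2%/yr ÷ 12 = 0.35%/month): $257,967.70 × ((1 + 0.0035)^7 − 1) = $6,386.9593…
Total = $257,967.70 + $25,151.8508… + $6,386.9593… = $289,506.51

$289,506.51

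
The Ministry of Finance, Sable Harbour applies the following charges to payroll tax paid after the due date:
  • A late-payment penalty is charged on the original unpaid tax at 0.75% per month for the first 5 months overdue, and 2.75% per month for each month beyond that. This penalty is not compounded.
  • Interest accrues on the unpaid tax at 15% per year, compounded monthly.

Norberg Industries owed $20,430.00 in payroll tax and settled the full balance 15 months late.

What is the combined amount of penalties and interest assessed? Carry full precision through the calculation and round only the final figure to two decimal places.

$10,569.04

Penalty, months 1–5: 5 × 0.75% × $20,430.00 = $766.13…
Penalty, months 6–15: 10 × 2.75% × $20,430.00 = $5,618.25
Interest (15%/yr ÷ 12 = 1.25%/month): $20,430.00 × ((1 + 0.0125)^15 − 1) = $4,184.6602…
Penalties + interest = $6,384.3750 + $4,184.6602… = $10,569.04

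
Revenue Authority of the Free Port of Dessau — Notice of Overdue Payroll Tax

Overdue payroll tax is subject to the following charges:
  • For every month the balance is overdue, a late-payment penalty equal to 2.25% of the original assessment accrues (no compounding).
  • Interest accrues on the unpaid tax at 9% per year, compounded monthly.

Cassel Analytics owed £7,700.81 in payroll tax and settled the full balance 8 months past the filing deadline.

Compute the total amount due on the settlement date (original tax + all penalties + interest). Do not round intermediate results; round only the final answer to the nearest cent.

Late-payment penalty = 2.25% × £7,700.81 × 8 mo = £1,386.15…
Interest (9%/yr ÷ 12 = 0.75%/month): £7,700.81 × ((1 + 0.0075)^8 − 1) = £474.3610…
Total = £7,700.81 + £1,386.1458 + £474.3610… = £9,561.32

£9,561.32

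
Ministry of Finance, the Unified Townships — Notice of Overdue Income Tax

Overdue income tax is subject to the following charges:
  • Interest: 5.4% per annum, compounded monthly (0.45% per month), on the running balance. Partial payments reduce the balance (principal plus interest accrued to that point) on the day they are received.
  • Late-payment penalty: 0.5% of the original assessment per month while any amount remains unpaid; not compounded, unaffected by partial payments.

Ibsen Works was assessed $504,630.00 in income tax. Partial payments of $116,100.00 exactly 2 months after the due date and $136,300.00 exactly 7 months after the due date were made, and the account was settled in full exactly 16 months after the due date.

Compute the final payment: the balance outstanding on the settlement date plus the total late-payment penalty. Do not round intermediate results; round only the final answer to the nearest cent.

$317,033.44

Balance at month 2: $504,630.0000 × (1 + 0.0045)^2 = $509,181.8888…
After $116,100.00 payment: $509,181.8888… − $116,100.00 = $393,081.8888…
Balance at month 7: $393,081.8888… × (1 + 0.0045)^5 = $402,006.1893…
After $136,300.00 payment: $402,006.1893… − $136,300.00 = $265,706.1893…
Balance at month 16: $265,706.1893… × (1 + 0.0045)^9 = $276,663.0375…
Penalty: 16 × 0.5% × $504,630.00 = $40,370.40
Final settlement = outstanding balance + penalty = $276,663.0375… + $40,370.40 = $317,033.44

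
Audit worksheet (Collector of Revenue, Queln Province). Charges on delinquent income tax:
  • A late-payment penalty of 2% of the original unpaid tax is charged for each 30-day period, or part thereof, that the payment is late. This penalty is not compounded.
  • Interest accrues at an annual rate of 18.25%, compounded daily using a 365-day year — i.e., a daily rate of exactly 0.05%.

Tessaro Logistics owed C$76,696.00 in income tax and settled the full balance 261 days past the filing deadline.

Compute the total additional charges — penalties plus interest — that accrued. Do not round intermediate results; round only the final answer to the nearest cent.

Penalty periods: ⌈261/30⌉ = 9; penalty = 9 × 2% × C$76,696.00 = C$13,805.28
Interest: C$76,696.00 × ((1 + 0.0005)^261 − 1) = C$76,696.00 × 0.13936078… = C$10,688.4144…
Penalties + interest = C$13,805.2800 + C$10,688.4144… = C$24,493.69

C$24,493.69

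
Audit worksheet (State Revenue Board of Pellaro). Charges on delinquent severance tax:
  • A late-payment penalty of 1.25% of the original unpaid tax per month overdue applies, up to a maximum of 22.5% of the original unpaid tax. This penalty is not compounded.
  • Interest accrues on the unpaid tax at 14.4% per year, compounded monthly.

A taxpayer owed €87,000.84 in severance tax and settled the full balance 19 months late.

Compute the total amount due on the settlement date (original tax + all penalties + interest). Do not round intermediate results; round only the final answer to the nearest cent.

Penalty (uncapped): 19 × 1.25% × €87,000.84 = €20,662.70…; cap = 22.5% × €87,000.84 = €19,575.19… → penalty = €19,575.19…
Interest (14.4%/yr ÷ 12 = 1.2%/month): €87,000.84 × ((1 + 0.012)^19 − 1) = €22,131.4286…
Total = €87,000.84 + €19,575.1890 + €22,131.4286… = €128,707.46

€128,707.46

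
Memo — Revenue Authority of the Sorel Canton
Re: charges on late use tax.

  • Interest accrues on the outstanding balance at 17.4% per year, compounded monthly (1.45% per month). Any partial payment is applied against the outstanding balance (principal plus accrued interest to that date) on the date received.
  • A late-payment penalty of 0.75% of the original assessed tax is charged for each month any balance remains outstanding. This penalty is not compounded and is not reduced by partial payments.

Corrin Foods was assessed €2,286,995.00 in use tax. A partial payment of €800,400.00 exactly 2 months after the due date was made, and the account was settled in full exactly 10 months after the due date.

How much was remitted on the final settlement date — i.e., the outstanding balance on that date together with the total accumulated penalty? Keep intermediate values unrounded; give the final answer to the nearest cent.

Balance at month 2: €2,286,995.0000 × (1 + 0.0145)^2 = €2,353,798.6957…
After €800,400.00 payment: €2,353,798.6957… − €800,400.00 = €1,553,398.6957…
Balance at month 10: €1,553,398.6957… × (1 + 0.0145)^8 = €1,743,007.8663…
Penalty: 10 × 0.75% × €2,286,995.00 = €171,524.63…
Final settlement = outstanding balance + penalty = €1,743,007.8663… + €171,524.63… = €1,914,532.49

€1,914,532.49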